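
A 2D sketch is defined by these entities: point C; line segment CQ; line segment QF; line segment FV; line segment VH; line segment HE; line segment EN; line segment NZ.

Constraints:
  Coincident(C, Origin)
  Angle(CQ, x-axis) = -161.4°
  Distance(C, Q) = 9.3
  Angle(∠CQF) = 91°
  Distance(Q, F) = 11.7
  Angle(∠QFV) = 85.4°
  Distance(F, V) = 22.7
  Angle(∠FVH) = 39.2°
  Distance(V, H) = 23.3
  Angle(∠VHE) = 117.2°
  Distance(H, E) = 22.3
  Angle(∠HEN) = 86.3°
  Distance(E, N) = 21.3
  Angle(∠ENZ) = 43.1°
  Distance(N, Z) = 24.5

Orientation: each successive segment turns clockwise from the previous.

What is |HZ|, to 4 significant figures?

5.855

C is at the origin; CQ runs at -161.4° with length 9.3, so Q = (-8.814, -2.966). ∠CQF = 91.0° gives QF at 109.6° from the x-axis; with |QF| = 11.7, F = (-12.74, 8.056). ∠QFV = 85.4° gives FV at 15.00° from the x-axis; with |FV| = 22.7, V = (9.187, 13.93). ∠FVH = 39.2° gives VH at -125.8° from the x-axis; with |VH| = 23.3, H = (-4.442, -4.967). ∠VHE = 117.2° gives HE at 171.4° from the x-axis; with |HE| = 22.3, E = (-26.49, -1.632). ∠HEN = 86.3° gives EN at 77.70° from the x-axis; with |EN| = 21.3, N = (-21.95, 19.18). ∠ENZ = 43.1° gives NZ at -59.20° from the x-axis; with |NZ| = 24.5, Z = (-9.409, -1.866). Then |HZ| = |Z − H| = 5.855.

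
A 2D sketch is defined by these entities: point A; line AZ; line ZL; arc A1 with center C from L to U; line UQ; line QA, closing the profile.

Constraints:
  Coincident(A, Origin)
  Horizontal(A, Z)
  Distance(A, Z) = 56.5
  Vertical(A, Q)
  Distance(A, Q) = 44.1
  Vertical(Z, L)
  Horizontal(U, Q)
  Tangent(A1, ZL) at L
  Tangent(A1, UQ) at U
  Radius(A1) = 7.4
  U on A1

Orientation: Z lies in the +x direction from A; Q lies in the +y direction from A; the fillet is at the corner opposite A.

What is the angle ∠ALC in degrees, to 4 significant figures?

33.01°

The virtual corner opposite A is at (56.50, 44.10). Tangency of A1 to ZL means the radius CL is perpendicular to ZL and since A1 is tangent to UQ there, CU ⟂ UQ, with radius 7.4, so the center C sits 7.4 in from both sides at C = (49.10, 36.70). That places the tangent points at L = (56.50, 36.70) on ZL and U = (49.10, 44.10) on UQ. Then cos ∠ALC = LA·LC / (|LA||LC|), giving 33.01°.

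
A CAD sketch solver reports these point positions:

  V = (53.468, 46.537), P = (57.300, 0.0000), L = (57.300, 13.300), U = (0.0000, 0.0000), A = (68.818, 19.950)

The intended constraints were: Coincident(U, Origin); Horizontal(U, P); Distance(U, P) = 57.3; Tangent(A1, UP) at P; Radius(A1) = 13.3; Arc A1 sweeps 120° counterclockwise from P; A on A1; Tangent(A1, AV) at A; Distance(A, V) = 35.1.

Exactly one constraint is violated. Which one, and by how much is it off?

Distance(A, V) = 35.1 — off by 4.40.

U = (0.00, 0.00) ✓; U.y = 0.00, P.y = 0.00 ✓; |UP| = 57.30 ✓; ∠(LP, PU) = 90.00° ✓; |LP| = 13.30 ✓; bearing(L→A) − bearing(L→P) = 120.0° ✓; |LA| = 13.30 ✓; ∠(LA, AV) = 90.00° ✓; |AV| = 30.70 ✗.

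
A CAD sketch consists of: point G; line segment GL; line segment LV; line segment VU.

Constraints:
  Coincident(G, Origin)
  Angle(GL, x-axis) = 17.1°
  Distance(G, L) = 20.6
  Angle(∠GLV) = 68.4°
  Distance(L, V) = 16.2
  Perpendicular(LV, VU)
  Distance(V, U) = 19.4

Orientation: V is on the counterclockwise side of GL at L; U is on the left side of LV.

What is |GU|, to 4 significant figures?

8.620

G is at the origin; GL runs at 17.1° with length 20.6, so L = 20.6·(cos 17.1°, sin 17.1°) = (19.69, 6.057). ∠GLV = 68.4°, so LV runs at 17.1° + (180° − 68.4°) = 128.7° from the x-axis; with |LV| = 16.2, V = L + 16.2·(cos 128.7°, sin 128.7°) = (9.560, 18.70). LV ⟂ VU; with |VU| = 19.4 on the left of LV, U = V + 19.4·(-0.7804, -0.6252) = (-5.580, 6.570). Then |GU| = |U − G| = 8.620.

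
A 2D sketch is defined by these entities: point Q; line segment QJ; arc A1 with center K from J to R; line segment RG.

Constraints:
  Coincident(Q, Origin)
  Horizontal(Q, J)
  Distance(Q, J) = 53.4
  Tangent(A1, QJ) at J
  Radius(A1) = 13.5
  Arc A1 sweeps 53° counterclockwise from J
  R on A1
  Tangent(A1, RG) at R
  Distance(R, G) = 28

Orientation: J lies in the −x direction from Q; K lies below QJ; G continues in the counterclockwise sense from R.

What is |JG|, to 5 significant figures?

39.152

On A1, J sits at bearing 90° from K; a 53° counterclockwise sweep puts R at bearing 143°, so R = K + 13.5·(cos 143°, sin 143°) = (-64.182, -5.3755). Tangency of A1 to RG means the radius KR is perpendicular to RG, so RG runs along (−sin 143°, cos 143°); with |RG| = 28.0, G = (-81.032, -27.737). Then |JG| = |G − J| = 39.152.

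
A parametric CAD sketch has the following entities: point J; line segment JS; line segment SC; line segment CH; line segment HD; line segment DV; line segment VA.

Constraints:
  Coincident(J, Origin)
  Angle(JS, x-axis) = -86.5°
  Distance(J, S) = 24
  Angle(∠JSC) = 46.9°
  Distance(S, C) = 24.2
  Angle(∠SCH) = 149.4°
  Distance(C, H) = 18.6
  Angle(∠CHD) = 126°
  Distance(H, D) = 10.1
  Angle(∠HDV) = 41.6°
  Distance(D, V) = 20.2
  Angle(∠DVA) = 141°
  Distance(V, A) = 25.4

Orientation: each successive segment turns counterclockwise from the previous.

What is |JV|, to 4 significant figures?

15.44

J is at the origin; JS runs at -86.5° with length 24.0, so S = (1.465, -23.96). ∠JSC = 46.9° gives SC at 46.60° from the x-axis; with |SC| = 24.2, C = (18.09, -6.372). ∠SCH = 149.4° gives CH at 77.20° from the x-axis; with |CH| = 18.6, H = (22.21, 11.77). ∠CHD = 126.0° gives HD at 131.2° from the x-axis; with |HD| = 10.1, D = (15.56, 19.37). ∠HDV = 41.6° gives DV at -90.40° from the x-axis; with |DV| = 20.2, V = (15.42, -0.8345). Then |JV| = |V − J| = 15.44.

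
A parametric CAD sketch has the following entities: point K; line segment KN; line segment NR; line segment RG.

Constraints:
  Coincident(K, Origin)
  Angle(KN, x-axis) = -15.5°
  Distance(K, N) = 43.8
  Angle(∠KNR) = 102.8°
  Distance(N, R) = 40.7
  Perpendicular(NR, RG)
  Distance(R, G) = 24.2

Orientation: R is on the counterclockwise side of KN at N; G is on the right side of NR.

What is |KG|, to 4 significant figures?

83.77

K is at the origin; KN runs at -15.5° with length 43.8, so N = 43.8·(cos -15.5°, sin -15.5°) = (42.21, -11.71). ∠KNR = 102.8°, so NR runs at -15.5° + (180° − 102.8°) = 61.70° from the x-axis; with |NR| = 40.7, R = N + 40.7·(cos 61.70°, sin 61.70°) = (61.50, 24.13). NR ⟂ RG; with |RG| = 24.2 on the right of NR, G = R + 24.2·(0.8805, -0.4741) = (82.81, 12.66). Then |KG| = |G − K| = 83.77.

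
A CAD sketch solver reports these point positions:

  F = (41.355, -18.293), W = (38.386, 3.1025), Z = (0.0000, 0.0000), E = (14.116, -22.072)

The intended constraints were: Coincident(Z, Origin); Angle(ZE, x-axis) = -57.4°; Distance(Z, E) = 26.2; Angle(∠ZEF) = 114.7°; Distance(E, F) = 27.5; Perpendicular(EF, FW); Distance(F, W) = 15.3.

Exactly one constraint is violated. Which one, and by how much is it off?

Distance(F, W) = 15.3 — off by 6.30.

Z = (0.00, 0.00) ✓; ZE at -57.40° ✓; |ZE| = 26.20 ✓; ∠ZEF = 114.7° ✓; |EF| = 27.50 ✓; ∠(EF, FW) = 90.00° ✓; |FW| = 21.60 ✗.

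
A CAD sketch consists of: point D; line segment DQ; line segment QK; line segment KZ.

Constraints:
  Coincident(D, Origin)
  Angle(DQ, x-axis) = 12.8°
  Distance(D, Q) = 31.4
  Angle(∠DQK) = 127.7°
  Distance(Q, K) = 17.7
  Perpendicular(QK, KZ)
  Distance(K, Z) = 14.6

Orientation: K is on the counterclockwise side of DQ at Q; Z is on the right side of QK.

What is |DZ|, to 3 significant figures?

54.0

D is at the origin; DQ runs at 12.8° with length 31.4, so Q = 31.4·(cos 12.8°, sin 12.8°) = (30.6, 6.96). ∠DQK = 127.7°, so QK runs at 12.8° + (180° − 127.7°) = 65.1° from the x-axis; with |QK| = 17.7, K = Q + 17.7·(cos 65.1°, sin 65.1°) = (38.1, 23.0). QK is perpendicular to KZ; with |KZ| = 14.6 on the right of QK, Z = K + 14.6·(0.907, -0.421) = (51.3, 16.9). Then |DZ| = |Z − D| = 54.0.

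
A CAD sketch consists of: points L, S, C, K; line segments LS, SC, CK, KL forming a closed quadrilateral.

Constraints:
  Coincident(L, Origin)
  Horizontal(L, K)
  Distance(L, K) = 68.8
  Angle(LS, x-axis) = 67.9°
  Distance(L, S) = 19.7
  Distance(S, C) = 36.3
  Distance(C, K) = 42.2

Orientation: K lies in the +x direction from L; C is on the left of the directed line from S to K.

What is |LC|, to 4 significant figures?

51.96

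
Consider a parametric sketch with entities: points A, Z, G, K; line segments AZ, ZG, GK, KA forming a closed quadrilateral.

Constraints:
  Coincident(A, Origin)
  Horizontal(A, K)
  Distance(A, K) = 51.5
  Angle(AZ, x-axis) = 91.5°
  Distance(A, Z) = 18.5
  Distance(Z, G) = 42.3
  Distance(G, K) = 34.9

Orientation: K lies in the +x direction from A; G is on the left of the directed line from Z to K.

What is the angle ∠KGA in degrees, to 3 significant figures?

70.6°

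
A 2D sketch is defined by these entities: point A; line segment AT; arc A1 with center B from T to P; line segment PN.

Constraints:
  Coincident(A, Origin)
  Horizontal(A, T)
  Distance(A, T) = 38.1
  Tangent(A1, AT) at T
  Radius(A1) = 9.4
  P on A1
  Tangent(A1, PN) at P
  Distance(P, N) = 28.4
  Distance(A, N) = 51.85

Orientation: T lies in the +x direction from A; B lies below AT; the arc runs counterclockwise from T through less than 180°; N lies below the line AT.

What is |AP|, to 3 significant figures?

30.9

Checks: |BP| = 9.400 ✓; ∠(BP, PN) = 90.00° ✓; |PN| = 28.40 ✓; |AN| = 51.85 ✓.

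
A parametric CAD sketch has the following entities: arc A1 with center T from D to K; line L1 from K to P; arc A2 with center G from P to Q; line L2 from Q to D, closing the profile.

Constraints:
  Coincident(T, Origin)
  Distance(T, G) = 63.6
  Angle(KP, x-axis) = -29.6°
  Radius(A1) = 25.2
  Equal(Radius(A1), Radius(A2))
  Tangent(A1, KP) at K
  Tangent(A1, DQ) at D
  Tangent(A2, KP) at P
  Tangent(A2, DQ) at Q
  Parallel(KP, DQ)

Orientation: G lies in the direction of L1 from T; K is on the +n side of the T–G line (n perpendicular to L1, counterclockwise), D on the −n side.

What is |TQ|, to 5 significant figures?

68.411

The slot axis is L1's direction at -29.6°, so u = (cos -29.6°, sin -29.6°) = (0.86949, -0.49394) and n = (−sin -29.6°, cos -29.6°) = (0.49394, 0.86949). T is at the origin and G lies 63.6 along u from T, so G = 63.6·u = (55.300, -31.415). Tangency of A1 to both parallel lines with radius 25.2 puts K and D at T ± 25.2·n: K = (12.447, 21.911), D = (-12.447, -21.911). Equal radii place P and Q the same way about G: P = G + 25.2·n = (67.747, -9.5034), Q = G − 25.2·n = (42.853, -53.326). Then |TQ| = |Q − T| = 68.411.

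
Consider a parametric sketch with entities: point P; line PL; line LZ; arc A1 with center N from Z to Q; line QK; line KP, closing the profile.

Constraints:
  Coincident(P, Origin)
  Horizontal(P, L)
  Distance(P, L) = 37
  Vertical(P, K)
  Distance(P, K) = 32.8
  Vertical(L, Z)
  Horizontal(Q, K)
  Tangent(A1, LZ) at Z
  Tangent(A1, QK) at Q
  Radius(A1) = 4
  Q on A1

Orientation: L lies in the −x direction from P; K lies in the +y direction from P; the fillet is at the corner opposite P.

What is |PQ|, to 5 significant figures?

46.528

P is at the origin; PL is horizontal with |PL| = 37.0 and L on the −x side, so L = (-37.000, 0.0000). PK is vertical with |PK| = 32.8 and K on the +y side, so K = (0.0000, 32.800). The virtual corner opposite P is at (-37.000, 32.800). Tangency of A1 to LZ means the radius NZ is perpendicular to LZ and A1 meets QK tangentially, so NQ is at right angles to QK, with radius 4.0, so the center N sits 4.0 in from both sides at N = (-33.000, 28.800). That places the tangent points at Z = (-37.000, 28.800) on LZ and Q = (-33.000, 32.800) on QK. Then |PQ| = |Q − P| = 46.528.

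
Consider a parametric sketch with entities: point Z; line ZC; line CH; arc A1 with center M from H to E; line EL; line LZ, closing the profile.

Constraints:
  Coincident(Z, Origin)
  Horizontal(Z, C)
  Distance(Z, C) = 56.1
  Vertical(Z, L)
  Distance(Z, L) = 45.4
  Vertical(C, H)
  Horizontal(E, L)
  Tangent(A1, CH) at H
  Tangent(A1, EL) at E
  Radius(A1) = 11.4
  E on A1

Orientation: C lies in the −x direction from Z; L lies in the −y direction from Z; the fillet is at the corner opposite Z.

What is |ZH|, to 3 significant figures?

65.6

Z is at the origin; Z and C share the same y with |ZC| = 56.1 and C on the −x side, so C = (-56.1, 0.00). ZL is vertical with |ZL| = 45.4 and L on the −y side, so L = (0.00, -45.4). The virtual corner opposite Z is at (-56.1, -45.4). Since A1 is tangent to CH there, MH ⟂ CH and since A1 is tangent to EL there, ME ⟂ EL, with radius 11.4, so the center M sits 11.4 in from both sides at M = (-44.7, -34.0). That places the tangent points at H = (-56.1, -34.0) on CH and E = (-44.7, -45.4) on EL. Then |ZH| = |H − Z| = 65.6.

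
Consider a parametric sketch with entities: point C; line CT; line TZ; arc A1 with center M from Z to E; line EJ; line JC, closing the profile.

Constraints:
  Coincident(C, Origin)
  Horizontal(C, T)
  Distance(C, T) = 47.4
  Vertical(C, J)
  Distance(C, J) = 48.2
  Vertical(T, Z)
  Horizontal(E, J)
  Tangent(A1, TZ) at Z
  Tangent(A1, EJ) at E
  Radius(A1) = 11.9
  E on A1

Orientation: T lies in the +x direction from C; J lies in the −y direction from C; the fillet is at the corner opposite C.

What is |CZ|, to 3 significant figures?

59.7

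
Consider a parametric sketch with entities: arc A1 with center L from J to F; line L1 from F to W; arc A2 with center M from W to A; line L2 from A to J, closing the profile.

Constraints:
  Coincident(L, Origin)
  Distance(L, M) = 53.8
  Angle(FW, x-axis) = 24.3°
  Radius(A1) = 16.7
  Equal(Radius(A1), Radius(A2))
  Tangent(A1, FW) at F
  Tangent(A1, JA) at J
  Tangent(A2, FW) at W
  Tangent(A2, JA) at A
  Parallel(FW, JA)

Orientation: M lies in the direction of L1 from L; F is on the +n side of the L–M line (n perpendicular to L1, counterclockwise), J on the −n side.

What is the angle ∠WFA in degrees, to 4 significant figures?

31.83°

The slot axis is L1's direction at 24.3°, so u = (cos 24.3°, sin 24.3°) = (0.9114, 0.4115) and n = (−sin 24.3°, cos 24.3°) = (-0.4115, 0.9114). L is at the origin and M lies 53.8 along u from L, so M = 53.8·u = (49.03, 22.14). Tangency of A1 to both parallel lines with radius 16.7 puts F and J at L ± 16.7·n: F = (-6.872, 15.22), J = (6.872, -15.22). Equal radii place W and A the same way about M: W = M + 16.7·n = (42.16, 37.36), A = M − 16.7·n = (55.91, 6.919). Then cos ∠WFA = FW·FA / (|FW||FA|), giving 31.83°.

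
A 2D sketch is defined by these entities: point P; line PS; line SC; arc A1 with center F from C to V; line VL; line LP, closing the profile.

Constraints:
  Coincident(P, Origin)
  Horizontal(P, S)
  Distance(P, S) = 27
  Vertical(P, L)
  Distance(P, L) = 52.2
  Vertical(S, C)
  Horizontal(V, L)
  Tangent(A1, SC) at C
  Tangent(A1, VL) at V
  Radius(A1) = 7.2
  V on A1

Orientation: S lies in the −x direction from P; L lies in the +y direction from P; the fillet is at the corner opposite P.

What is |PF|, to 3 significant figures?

49.2

P is at the origin; P and S share the same y with |PS| = 27.0 and S on the −x side, so S = (-27.0, 0.00). P and L share the same x with |PL| = 52.2 and L on the +y side, so L = (0.00, 52.2). The virtual corner opposite P is at (-27.0, 52.2). Tangency of A1 to SC means the radius FC is perpendicular to SC and A1 meets VL tangentially, so FV is at right angles to VL, with radius 7.2, so the center F sits 7.2 in from both sides at F = (-19.8, 45.0). Then |PF| = |F − P| = 49.2.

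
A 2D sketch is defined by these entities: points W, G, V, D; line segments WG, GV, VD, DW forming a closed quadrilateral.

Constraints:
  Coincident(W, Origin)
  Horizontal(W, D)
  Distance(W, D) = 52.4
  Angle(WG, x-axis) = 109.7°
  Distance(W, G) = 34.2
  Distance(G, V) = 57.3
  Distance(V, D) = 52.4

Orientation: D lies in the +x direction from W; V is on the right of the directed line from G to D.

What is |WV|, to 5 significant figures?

23.200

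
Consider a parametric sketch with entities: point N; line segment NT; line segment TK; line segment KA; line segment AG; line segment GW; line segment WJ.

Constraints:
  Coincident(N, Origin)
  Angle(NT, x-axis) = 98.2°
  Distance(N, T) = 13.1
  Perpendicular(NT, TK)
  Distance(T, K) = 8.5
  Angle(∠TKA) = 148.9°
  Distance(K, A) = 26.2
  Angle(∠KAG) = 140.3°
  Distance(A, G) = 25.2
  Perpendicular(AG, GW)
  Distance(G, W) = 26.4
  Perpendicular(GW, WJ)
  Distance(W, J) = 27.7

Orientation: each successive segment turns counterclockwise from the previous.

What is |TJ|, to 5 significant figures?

20.519

N is at the origin; NT runs at 98.2° with length 13.1, so T = (-1.8684, 12.966). NT is perpendicular to TK, so TK runs at -171.80°; with |TK| = 8.5, K = (-10.282, 11.754). ∠TKA = 148.9° gives KA at -140.70° from the x-axis; with |KA| = 26.2, A = (-30.556, -4.8409). ∠KAG = 140.3° gives AG at -101.00° from the x-axis; with |AG| = 25.2, G = (-35.365, -29.578). The perpendicularity gives GW at right angles to AG, so GW runs at -11.000°; with |GW| = 26.4, W = (-9.4496, -34.615). The perpendicularity gives WJ at right angles to GW, so WJ runs at 79.000°; with |WJ| = 27.7, J = (-4.1642, -7.4241). Then |TJ| = |J − T| = 20.519.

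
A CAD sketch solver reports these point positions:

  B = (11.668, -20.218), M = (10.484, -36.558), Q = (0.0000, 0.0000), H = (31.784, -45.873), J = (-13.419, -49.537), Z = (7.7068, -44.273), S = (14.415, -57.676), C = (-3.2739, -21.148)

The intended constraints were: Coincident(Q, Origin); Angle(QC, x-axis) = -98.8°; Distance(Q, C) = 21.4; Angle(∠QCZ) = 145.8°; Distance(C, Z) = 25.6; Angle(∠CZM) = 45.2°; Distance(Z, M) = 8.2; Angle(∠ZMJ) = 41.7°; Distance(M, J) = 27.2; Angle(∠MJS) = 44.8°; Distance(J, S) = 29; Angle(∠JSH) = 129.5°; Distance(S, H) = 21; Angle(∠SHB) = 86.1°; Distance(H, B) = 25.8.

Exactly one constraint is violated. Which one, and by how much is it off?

Distance(H, B) = 25.8 — off by 6.80.

Q = (0.00, 0.00) ✓; QC at -98.80° ✓; |QC| = 21.40 ✓; ∠QCZ = 145.8° ✓; |CZ| = 25.60 ✓; ∠CZM = 45.20° ✓; |ZM| = 8.200 ✓; ∠ZMJ = 41.70° ✓; |MJ| = 27.20 ✓; ∠MJS = 44.80° ✓; |JS| = 29.00 ✓; ∠JSH = 129.5° ✓; |SH| = 21.00 ✓; ∠SHB = 86.10° ✓; |HB| = 32.60 ✗.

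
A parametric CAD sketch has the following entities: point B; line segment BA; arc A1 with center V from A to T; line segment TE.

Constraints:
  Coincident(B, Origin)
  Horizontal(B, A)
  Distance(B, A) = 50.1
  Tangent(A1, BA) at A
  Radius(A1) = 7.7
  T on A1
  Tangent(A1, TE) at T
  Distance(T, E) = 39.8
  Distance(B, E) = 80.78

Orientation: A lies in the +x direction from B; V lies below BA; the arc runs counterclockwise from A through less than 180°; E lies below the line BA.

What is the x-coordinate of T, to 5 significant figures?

43.907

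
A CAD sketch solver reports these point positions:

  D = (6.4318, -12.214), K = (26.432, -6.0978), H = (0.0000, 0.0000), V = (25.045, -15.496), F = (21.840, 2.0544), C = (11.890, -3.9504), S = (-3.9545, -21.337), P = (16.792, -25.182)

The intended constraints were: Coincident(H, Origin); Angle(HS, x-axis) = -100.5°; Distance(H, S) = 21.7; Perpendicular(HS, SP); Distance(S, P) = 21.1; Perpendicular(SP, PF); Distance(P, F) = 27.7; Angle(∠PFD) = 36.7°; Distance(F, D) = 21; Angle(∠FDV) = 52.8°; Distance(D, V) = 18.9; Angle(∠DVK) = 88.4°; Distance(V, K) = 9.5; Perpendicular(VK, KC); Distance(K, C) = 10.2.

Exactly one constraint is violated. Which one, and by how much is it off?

Distance(K, C) = 10.2 — off by 4.50.

H = (0.00, 0.00) ✓; HS at -100.5° ✓; |HS| = 21.70 ✓; ∠(HS, SP) = 90.00° ✓; |SP| = 21.10 ✓; ∠(SP, PF) = 90.00° ✓; |PF| = 27.70 ✓; ∠PFD = 36.70° ✓; |FD| = 21.00 ✓; ∠FDV = 52.80° ✓; |DV| = 18.90 ✓; ∠DVK = 88.40° ✓; |VK| = 9.500 ✓; ∠(VK, KC) = 90.00° ✓; |KC| = 14.70 ✗.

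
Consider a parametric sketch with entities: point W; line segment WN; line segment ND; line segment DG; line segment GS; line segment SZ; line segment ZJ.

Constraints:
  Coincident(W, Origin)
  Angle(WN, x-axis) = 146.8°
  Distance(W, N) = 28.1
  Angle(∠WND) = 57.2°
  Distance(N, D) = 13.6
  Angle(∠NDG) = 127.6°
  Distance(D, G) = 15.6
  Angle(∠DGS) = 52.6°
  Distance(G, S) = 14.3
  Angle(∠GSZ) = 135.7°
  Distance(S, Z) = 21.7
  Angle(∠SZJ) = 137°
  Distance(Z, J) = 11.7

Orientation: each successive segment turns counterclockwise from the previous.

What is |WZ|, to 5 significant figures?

34.289

∠DGS = 52.6° gives GS at 89.400° from the x-axis; with |GS| = 14.3, S = (-11.165, 6.4818). ∠GSZ = 135.7° gives SZ at 133.70° from the x-axis; with |SZ| = 21.7, Z = (-26.157, 22.170). Then |WZ| = |Z − W| = 34.289.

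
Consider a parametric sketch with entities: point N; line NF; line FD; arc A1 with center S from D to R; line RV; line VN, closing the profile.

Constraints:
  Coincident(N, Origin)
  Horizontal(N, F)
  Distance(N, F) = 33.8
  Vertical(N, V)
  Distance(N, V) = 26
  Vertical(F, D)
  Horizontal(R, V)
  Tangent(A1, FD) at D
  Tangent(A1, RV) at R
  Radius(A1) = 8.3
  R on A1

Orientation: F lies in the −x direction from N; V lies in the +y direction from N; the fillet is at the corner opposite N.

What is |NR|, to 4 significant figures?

36.42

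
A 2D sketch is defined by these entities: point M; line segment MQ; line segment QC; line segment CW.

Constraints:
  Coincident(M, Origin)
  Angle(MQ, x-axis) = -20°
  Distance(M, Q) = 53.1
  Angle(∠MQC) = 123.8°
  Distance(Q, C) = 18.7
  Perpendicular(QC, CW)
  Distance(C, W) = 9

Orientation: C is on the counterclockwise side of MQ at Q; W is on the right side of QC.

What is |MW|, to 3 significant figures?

71.8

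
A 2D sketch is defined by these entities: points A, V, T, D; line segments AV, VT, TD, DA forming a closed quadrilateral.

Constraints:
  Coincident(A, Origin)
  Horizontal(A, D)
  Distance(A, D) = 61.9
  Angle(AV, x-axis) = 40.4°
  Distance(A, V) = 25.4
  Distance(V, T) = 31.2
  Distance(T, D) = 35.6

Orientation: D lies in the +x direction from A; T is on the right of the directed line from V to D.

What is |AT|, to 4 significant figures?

31.76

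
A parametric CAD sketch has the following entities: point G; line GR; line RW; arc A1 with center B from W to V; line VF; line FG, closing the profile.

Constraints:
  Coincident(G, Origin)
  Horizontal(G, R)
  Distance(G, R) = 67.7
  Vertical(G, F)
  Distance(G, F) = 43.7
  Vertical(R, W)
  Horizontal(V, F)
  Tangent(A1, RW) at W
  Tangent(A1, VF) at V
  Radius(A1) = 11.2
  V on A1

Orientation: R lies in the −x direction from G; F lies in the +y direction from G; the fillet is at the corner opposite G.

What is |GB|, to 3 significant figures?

65.2

G is at the origin; GR is horizontal with |GR| = 67.7 and R on the −x side, so R = (-67.7, 0.00). GF is vertical with |GF| = 43.7 and F on the +y side, so F = (0.00, 43.7). The virtual corner opposite G is at (-67.7, 43.7). A1 meets RW tangentially, so BW is at right angles to RW and since A1 is tangent to VF there, BV ⟂ VF, with radius 11.2, so the center B sits 11.2 in from both sides at B = (-56.5, 32.5). Then |GB| = |B − G| = 65.2.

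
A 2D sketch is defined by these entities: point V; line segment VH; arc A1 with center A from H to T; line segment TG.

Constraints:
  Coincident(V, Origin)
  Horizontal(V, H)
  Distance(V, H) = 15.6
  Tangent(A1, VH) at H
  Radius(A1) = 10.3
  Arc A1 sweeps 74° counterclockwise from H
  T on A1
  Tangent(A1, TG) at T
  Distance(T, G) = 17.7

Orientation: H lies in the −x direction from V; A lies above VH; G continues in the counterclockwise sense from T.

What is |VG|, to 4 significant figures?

24.49

On A1, H sits at bearing -90° from A; a 74° counterclockwise sweep puts T at bearing -16°, so T = A + 10.3·(cos -16°, sin -16°) = (-5.699, 7.461). The tangent condition forces AT to be normal to TG, so TG runs along (−sin -16°, cos -16°); with |TG| = 17.7, G = (-0.8202, 24.48). Then |VG| = |G − V| = 24.49.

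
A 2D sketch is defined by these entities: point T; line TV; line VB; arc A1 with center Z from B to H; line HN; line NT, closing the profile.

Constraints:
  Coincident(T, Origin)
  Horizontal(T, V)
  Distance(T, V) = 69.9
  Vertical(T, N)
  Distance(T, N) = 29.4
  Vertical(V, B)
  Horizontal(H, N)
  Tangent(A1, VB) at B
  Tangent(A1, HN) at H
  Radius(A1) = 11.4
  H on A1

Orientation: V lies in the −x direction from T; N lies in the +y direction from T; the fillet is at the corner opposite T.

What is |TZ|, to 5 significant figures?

61.207

T is at the origin; TV is horizontal with |TV| = 69.9 and V on the −x side, so V = (-69.900, 0.0000). T and N share the same x with |TN| = 29.4 and N on the +y side, so N = (0.0000, 29.400). The virtual corner opposite T is at (-69.900, 29.400). The tangent condition forces ZB to be normal to VB and A1 meets HN tangentially, so ZH is at right angles to HN, with radius 11.4, so the center Z sits 11.4 in from both sides at Z = (-58.500, 18.000). Then |TZ| = |Z − T| = 61.207.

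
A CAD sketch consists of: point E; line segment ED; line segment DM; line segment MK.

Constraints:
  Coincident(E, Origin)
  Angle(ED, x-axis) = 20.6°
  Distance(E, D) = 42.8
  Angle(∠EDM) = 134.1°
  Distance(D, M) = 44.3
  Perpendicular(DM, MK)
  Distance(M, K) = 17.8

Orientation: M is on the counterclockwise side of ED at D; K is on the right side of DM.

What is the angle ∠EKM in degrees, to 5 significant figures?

56.770°

E is at the origin; ED runs at 20.6° with length 42.8, so D = 42.8·(cos 20.6°, sin 20.6°) = (40.063, 15.059). ∠EDM = 134.1°, so DM runs at 20.6° + (180° − 134.1°) = 66.500° from the x-axis; with |DM| = 44.3, M = D + 44.3·(cos 66.500°, sin 66.500°) = (57.728, 55.685). The perpendicularity gives MK at right angles to DM; with |MK| = 17.8 on the right of DM, K = M + 17.8·(0.91706, -0.39875) = (74.052, 48.587). Then cos ∠EKM = KE·KM / (|KE||KM|), giving 56.770°.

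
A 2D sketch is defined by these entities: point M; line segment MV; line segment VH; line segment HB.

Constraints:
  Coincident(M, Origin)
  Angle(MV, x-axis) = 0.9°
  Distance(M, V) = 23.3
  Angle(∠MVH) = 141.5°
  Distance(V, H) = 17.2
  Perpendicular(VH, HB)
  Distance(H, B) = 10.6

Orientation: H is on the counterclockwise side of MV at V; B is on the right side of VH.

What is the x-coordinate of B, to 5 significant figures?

43.316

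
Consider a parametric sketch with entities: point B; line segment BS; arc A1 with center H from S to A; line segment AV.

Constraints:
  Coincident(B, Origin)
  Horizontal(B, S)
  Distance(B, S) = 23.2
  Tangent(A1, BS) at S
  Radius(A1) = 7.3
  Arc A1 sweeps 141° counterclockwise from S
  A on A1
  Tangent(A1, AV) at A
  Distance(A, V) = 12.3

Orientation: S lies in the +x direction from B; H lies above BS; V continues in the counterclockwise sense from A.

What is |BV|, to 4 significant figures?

27.60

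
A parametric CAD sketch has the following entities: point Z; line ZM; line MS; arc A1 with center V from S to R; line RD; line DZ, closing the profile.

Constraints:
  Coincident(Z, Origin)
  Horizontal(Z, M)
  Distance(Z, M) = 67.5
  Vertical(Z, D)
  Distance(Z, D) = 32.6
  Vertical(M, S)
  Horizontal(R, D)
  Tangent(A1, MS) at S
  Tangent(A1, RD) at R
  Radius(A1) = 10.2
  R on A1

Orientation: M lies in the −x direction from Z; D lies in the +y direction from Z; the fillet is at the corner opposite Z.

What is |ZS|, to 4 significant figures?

71.12

Z is at the origin; Z and M share the same y with |ZM| = 67.5 and M on the −x side, so M = (-67.50, 0.000). ZD is vertical with |ZD| = 32.6 and D on the +y side, so D = (0.000, 32.60). The virtual corner opposite Z is at (-67.50, 32.60). The tangent condition forces VS to be normal to MS and tangency of A1 to RD means the radius VR is perpendicular to RD, with radius 10.2, so the center V sits 10.2 in from both sides at V = (-57.30, 22.40). That places the tangent points at S = (-67.50, 22.40) on MS and R = (-57.30, 32.60) on RD. Then |ZS| = |S − Z| = 71.12.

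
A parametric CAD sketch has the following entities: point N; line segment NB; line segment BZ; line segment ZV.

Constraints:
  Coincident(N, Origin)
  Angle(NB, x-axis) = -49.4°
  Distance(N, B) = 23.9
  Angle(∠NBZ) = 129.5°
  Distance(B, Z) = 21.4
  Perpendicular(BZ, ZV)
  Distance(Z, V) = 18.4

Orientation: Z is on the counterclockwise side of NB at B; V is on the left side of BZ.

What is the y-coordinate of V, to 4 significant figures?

0.6609

N is at the origin; NB runs at -49.4° with length 23.9, so B = 23.9·(cos -49.4°, sin -49.4°) = (15.55, -18.15). ∠NBZ = 129.5°, so BZ runs at -49.4° + (180° − 129.5°) = 1.100° from the x-axis; with |BZ| = 21.4, Z = B + 21.4·(cos 1.100°, sin 1.100°) = (36.95, -17.74). BZ is perpendicular to ZV; with |ZV| = 18.4 on the left of BZ, V = Z + 18.4·(-0.01920, 0.9998) = (36.60, 0.6609). So V.y = 0.6609.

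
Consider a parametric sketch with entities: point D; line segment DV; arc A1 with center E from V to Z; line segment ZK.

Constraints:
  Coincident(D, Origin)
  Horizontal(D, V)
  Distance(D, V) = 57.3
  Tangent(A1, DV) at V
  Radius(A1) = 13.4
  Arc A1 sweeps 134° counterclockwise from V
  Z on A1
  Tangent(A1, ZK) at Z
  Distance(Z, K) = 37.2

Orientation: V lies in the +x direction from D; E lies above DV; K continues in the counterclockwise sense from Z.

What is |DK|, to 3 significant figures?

64.3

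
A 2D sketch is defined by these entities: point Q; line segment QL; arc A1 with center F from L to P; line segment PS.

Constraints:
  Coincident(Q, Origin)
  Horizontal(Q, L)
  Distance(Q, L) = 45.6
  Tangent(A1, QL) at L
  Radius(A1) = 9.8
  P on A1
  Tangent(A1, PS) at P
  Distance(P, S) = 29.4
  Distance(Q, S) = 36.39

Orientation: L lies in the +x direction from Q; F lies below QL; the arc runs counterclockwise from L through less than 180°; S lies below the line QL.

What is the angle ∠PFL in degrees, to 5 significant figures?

57.502°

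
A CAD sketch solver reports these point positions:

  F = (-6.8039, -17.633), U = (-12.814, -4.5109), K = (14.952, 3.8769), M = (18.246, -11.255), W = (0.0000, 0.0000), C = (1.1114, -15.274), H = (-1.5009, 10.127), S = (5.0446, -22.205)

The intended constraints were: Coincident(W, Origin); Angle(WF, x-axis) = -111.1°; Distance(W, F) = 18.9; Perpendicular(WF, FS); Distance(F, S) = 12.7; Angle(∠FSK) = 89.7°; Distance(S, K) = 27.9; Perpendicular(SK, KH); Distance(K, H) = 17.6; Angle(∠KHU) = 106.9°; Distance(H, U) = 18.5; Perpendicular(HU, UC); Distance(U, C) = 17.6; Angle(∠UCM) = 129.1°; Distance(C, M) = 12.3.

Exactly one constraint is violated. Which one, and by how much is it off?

Distance(C, M) = 12.3 — off by 5.30.

W = (0.00, 0.00) ✓; WF at -111.1° ✓; |WF| = 18.90 ✓; ∠(WF, FS) = 90.00° ✓; |FS| = 12.70 ✓; ∠FSK = 89.70° ✓; |SK| = 27.90 ✓; ∠(SK, KH) = 90.00° ✓; |KH| = 17.60 ✓; ∠KHU = 106.9° ✓; |HU| = 18.50 ✓; ∠(HU, UC) = 90.00° ✓; |UC| = 17.60 ✓; ∠UCM = 129.1° ✓; |CM| = 17.60 ✗.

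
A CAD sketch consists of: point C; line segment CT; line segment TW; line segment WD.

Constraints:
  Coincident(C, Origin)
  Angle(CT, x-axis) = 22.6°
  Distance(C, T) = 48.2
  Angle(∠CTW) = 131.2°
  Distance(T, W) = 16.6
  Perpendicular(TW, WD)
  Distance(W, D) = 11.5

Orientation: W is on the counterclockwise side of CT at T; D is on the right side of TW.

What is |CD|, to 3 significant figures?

68.0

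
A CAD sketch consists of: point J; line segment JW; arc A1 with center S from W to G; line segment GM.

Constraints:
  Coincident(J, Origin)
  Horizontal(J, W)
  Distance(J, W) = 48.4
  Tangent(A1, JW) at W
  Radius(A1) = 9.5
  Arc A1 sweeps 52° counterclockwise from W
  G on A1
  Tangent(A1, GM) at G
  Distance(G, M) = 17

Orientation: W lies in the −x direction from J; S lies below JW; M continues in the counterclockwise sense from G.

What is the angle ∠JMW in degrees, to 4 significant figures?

29.11°

On A1, W sits at bearing 90° from S; a 52° counterclockwise sweep puts G at bearing 142°, so G = S + 9.5·(cos 142°, sin 142°) = (-55.89, -3.651). Tangency of A1 to GM means the radius SG is perpendicular to GM, so GM runs along (−sin 142°, cos 142°); with |GM| = 17.0, M = (-66.35, -17.05). Then cos ∠JMW = MJ·MW / (|MJ||MW|), giving 29.11°.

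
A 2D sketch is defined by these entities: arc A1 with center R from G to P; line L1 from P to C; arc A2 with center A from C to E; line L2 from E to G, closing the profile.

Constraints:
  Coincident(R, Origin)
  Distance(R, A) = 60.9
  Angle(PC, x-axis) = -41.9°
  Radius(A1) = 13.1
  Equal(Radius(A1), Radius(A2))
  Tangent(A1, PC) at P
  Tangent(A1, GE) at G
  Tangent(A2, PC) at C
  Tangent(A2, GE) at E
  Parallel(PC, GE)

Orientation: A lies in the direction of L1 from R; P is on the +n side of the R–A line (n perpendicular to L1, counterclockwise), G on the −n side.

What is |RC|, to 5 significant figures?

62.293

The slot axis is L1's direction at -41.9°, so u = (cos -41.9°, sin -41.9°) = (0.74431, -0.66783) and n = (−sin -41.9°, cos -41.9°) = (0.66783, 0.74431). R is at the origin and A lies 60.9 along u from R, so A = 60.9·u = (45.329, -40.671). Tangency of A1 to both parallel lines with radius 13.1 puts P and G at R ± 13.1·n: P = (8.7486, 9.7505), G = (-8.7486, -9.7505). Equal radii place C and E the same way about A: C = A + 13.1·n = (54.077, -30.921), E = A − 13.1·n = (36.580, -50.421). Then |RC| = |C − R| = 62.293.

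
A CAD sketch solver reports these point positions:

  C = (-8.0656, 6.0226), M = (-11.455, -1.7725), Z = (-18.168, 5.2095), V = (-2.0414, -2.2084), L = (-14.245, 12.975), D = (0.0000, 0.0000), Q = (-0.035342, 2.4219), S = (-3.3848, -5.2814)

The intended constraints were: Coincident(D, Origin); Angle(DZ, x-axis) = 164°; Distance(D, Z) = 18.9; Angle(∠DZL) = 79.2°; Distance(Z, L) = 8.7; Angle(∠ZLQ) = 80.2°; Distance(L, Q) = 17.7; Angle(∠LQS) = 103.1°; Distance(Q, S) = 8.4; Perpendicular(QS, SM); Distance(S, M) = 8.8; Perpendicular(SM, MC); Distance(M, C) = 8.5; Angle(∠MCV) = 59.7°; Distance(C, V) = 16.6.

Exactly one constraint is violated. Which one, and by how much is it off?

Distance(C, V) = 16.6 — off by 6.40.

D = (0.00, 0.00) ✓; DZ at 164.0° ✓; |DZ| = 18.90 ✓; ∠DZL = 79.20° ✓; |ZL| = 8.700 ✓; ∠ZLQ = 80.20° ✓; |LQ| = 17.70 ✓; ∠LQS = 103.1° ✓; |QS| = 8.400 ✓; ∠(QS, SM) = 90.00° ✓; |SM| = 8.800 ✓; ∠(SM, MC) = 90.00° ✓; |MC| = 8.500 ✓; ∠MCV = 59.70° ✓; |CV| = 10.20 ✗.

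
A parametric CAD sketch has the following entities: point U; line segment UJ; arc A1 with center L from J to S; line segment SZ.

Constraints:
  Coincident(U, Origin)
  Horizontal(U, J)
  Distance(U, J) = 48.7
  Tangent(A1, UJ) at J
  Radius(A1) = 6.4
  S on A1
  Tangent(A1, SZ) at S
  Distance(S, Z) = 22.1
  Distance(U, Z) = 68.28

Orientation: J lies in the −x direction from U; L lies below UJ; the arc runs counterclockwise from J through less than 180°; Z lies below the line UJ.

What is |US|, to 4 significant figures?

54.58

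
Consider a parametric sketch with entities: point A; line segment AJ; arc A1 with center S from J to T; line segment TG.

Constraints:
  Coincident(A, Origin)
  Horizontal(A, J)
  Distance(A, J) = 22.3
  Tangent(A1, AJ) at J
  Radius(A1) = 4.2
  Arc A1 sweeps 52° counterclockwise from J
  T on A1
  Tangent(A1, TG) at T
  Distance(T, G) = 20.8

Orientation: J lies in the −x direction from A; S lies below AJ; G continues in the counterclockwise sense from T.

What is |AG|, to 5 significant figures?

42.425

On A1, J sits at bearing 90° from S; a 52° counterclockwise sweep puts T at bearing 142°, so T = S + 4.2·(cos 142°, sin 142°) = (-25.610, -1.6142). A1 meets TG tangentially, so ST is at right angles to TG, so TG runs along (−sin 142°, cos 142°); with |TG| = 20.8, G = (-38.415, -18.005). Then |AG| = |G − A| = 42.425.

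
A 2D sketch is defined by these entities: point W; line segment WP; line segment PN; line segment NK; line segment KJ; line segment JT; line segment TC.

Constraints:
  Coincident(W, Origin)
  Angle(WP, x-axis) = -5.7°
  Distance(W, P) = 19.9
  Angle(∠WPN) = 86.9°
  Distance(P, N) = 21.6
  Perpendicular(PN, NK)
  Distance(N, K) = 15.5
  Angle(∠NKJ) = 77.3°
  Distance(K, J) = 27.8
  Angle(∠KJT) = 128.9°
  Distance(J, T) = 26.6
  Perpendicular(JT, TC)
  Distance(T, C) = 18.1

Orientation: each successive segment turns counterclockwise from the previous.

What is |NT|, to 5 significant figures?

41.473

∠NKJ = 77.3° gives KJ at -79.900° from the x-axis; with |KJ| = 27.8, J = (10.173, -7.0648). ∠KJT = 128.9° gives JT at -28.800° from the x-axis; with |JT| = 26.6, T = (33.482, -19.879). Then |NT| = |T − N| = 41.473.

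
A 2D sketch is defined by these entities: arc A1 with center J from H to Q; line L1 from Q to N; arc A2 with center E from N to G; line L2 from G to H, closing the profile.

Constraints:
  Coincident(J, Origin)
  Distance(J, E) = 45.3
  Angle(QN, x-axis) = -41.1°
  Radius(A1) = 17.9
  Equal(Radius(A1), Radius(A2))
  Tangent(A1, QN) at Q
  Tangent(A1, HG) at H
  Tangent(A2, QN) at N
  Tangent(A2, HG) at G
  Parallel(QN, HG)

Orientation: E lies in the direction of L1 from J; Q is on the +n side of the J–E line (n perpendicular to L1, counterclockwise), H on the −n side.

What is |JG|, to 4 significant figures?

48.71

The slot axis is L1's direction at -41.1°, so u = (cos -41.1°, sin -41.1°) = (0.7536, -0.6574) and n = (−sin -41.1°, cos -41.1°) = (0.6574, 0.7536). J is at the origin and E lies 45.3 along u from J, so E = 45.3·u = (34.14, -29.78). Tangency of A1 to both parallel lines with radius 17.9 puts Q and H at J ± 17.9·n: Q = (11.77, 13.49), H = (-11.77, -13.49). Equal radii place N and G the same way about E: N = E + 17.9·n = (45.90, -16.29), G = E − 17.9·n = (22.37, -43.27). Then |JG| = |G − J| = 48.71.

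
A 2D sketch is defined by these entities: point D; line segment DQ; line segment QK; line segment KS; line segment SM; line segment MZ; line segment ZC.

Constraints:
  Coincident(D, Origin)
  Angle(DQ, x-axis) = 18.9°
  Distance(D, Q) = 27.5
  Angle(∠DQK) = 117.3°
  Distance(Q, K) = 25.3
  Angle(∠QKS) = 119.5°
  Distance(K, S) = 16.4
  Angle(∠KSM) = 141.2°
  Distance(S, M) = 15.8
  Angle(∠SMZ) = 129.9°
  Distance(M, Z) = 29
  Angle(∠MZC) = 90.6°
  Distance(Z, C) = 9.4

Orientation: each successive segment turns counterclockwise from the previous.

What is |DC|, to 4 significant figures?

18.24

∠SMZ = 129.9° gives MZ at -129.0° from the x-axis; with |MZ| = 29.0, Z = (-17.28, 21.23). ∠MZC = 90.6° gives ZC at -39.60° from the x-axis; with |ZC| = 9.4, C = (-10.03, 15.23). Then |DC| = |C − D| = 18.24.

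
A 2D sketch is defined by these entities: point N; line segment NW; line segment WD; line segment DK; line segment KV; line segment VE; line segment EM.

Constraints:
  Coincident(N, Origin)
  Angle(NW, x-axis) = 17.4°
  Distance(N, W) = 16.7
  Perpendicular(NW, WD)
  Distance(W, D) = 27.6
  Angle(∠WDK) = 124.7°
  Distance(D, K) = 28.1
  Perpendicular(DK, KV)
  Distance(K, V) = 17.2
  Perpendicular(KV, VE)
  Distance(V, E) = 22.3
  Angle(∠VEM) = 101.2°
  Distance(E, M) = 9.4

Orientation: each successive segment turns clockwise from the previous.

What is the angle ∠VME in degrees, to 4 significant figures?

57.88°

N is at the origin; NW runs at 17.4° with length 16.7, so W = (15.94, 4.994). The perpendicularity gives WD at right angles to NW, so WD runs at -72.60°; with |WD| = 27.6, D = (24.19, -21.34). ∠WDK = 124.7° gives DK at -127.9° from the x-axis; with |DK| = 28.1, K = (6.928, -43.52). The perpendicularity gives KV at right angles to DK, so KV runs at 142.1°; with |KV| = 17.2, V = (-6.644, -32.95). KV is perpendicular to VE, so VE runs at 52.10°; with |VE| = 22.3, E = (7.054, -15.35). ∠VEM = 101.2° gives EM at -26.70° from the x-axis; with |EM| = 9.4, M = (15.45, -19.58). Then cos ∠VME = MV·ME / (|MV||ME|), giving 57.88°.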